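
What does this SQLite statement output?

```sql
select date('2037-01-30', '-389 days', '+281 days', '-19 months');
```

2035-03-14

Applying '-389 days' to 2037-01-30: counting 389 days back gives 2036-01-07.
Applying '+281 days' to 2036-01-07: counting 281 days forward gives 2036-10-14.
Adding -19 months to 2036-10-14 gives 2035-03-14.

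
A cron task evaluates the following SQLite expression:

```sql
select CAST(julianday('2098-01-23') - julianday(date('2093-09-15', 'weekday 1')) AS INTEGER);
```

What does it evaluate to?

1585

`weekday 1` advances to the next Monday; 2093-09-15 is a Tuesday, so it moves forward to 2093-09-21.
9 days remain in September 2093 after the 21st (30 − 21).
Full months from October 2093 through December 2097 contribute their day counts.
Then 23 days into January 2098.
Total: 9 + 31 + 30 + 31 + 31 + 28 + 31 + 30 + 31 + 30 + 31 + 31 + 30 + 31 + 30 + 31 + 31 + 28 + 31 + 30 + 31 + 30 + 31 + 31 + 30 + 31 + 30 + 31 + 31 + 29 + 31 + 30 + 31 + 30 + 31 + 31 + 30 + 31 + 30 + 31 + 31 + 28 + 31 + 30 + 31 + 30 + 31 + 31 + 30 + 31 + 30 + 31 + 23 = 1585.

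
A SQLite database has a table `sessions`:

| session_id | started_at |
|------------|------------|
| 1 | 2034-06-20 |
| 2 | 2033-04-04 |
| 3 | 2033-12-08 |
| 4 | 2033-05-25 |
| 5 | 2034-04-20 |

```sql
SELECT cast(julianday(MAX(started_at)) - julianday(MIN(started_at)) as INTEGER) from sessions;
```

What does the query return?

442

MIN = 2033-04-04, MAX = 2034-06-20.
26 days remain in April 2033 after the 4th (30 − 4).
Full months from May 2033 through May 2034 contribute their day counts.
Then 20 days into June 2034.
Total: 26 + 31 + 30 + 31 + 31 + 30 + 31 + 30 + 31 + 31 + 28 + 31 + 30 + 31 + 20 = 442.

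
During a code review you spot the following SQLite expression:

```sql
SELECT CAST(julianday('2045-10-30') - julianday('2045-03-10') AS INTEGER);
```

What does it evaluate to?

234

21 days remain in March 2045 after the 10th (31 − 10).
Full months from April 2045 through September 2045 contribute their day counts.
Then 30 days into October 2045.
Total: 21 + 30 + 31 + 30 + 31 + 31 + 30 + 30 = 234.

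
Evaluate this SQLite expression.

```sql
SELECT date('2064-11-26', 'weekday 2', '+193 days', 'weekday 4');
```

2065-06-18

`weekday 2` advances to the next Tuesday; 2064-11-26 is a Wednesday, so it moves forward to 2064-12-02.
Applying '+193 days' to 2064-12-02: counting 193 days forward gives 2065-06-13.
`weekday 4` advances to the next Thursday; 2065-06-13 is a Saturday, so it moves forward to 2065-06-18.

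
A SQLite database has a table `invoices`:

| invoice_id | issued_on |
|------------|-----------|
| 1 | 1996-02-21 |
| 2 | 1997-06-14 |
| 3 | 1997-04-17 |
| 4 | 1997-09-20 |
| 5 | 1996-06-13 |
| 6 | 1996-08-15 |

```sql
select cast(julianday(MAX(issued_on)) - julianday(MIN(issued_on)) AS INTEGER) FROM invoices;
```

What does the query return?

MIN = 1996-02-21, MAX = 1997-09-20.
8 days remain in February 1996 after the 21st (29 − 21).
Full months from March 1996 through August 1997 contribute their day counts.
Then 20 days into September 1997.
Total: 8 + 31 + 30 + 31 + 30 + 31 + 31 + 30 + 31 + 30 + 31 + 31 + 28 + 31 + 30 + 31 + 30 + 31 + 31 + 20 = 577.

577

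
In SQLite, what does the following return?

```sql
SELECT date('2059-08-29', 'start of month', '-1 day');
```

2059-07-31

`start of month` rewinds 2059-08-29 to 2059-08-01.
Going back 1 day from 2059-08-01 reaches 2059-07-31 (last day of July, 31 days).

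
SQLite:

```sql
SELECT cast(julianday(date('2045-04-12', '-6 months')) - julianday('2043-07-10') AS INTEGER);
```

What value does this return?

Adding -6 months to 2045-04-12 gives 2044-10-12.
21 days remain in July 2043 after the 10th (31 − 10).
Full months from August 2043 through September 2044 contribute their day counts.
Then 12 days into October 2044.
Total: 21 + 31 + 30 + 31 + 30 + 31 + 31 + 29 + 31 + 30 + 31 + 30 + 31 + 31 + 30 + 12 = 460.

460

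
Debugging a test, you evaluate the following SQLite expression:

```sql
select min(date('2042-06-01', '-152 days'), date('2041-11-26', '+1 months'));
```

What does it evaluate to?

2041-12-26

date('2042-06-01', '-152 days') → 2041-12-31.
date('2041-11-26', '+1 months') → 2041-12-26.
Earlier of the two is 2041-12-26.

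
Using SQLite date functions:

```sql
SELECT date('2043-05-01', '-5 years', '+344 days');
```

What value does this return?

Adding -5 years to 2043-05-01 gives 2038-05-01.
Applying '+344 days' to 2038-05-01: counting 344 days forward gives 2039-04-10.

2039-04-10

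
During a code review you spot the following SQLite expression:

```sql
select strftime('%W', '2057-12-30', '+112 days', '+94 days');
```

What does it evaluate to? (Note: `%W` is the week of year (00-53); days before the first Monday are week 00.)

29

First apply '+112 days', '+94 days': 2057-12-30 → 2058-07-24.
2058-07-24 is a Wednesday. SQLite's %W counts Mondays since the year started; the result is 29.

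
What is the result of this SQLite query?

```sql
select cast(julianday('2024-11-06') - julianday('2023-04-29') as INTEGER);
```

557

1 day remains in April 2023 after the 29th (30 − 29).
Full months from May 2023 through October 2024 contribute their day counts.
Then 6 days into November 2024.
Total: 1 + 31 + 30 + 31 + 31 + 30 + 31 + 30 + 31 + 31 + 29 + 31 + 30 + 31 + 30 + 31 + 31 + 30 + 31 + 6 = 557.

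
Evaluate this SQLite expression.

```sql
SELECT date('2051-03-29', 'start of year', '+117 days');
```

2051-04-28

`start of year` rewinds 2051-03-29 to 2051-01-01.
Applying '+117 days' to 2051-01-01: counting 117 days forward gives 2051-04-28.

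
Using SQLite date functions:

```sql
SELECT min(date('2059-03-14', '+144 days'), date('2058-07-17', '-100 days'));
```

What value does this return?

date('2059-03-14', '+144 days') → 2059-08-05.
date('2058-07-17', '-100 days') → 2058-04-08.
Earlier of the two is 2058-04-08.

2058-04-08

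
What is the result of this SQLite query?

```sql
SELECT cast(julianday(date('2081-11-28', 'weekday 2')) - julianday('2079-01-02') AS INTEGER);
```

1065

`weekday 2` advances to the next Tuesday; 2081-11-28 is a Friday, so it moves forward to 2081-12-02.
29 days remain in January 2079 after the 2nd (31 − 2).
Full months from February 2079 through November 2081 contribute their day counts.
Then 2 days into December 2081.
Total: 29 + 28 + 31 + 30 + 31 + 30 + 31 + 31 + 30 + 31 + 30 + 31 + 31 + 29 + 31 + 30 + 31 + 30 + 31 + 31 + 30 + 31 + 30 + 31 + 31 + 28 + 31 + 30 + 31 + 30 + 31 + 31 + 30 + 31 + 30 + 2 = 1065.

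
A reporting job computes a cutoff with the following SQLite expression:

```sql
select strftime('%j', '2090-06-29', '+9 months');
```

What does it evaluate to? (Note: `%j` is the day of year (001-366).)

First apply '+9 months': 2090-06-29 → 2091-03-29.
Day-of-year for 2091-03-29: days since 2091-01-01 inclusive = 88, zero-padded to 088.

088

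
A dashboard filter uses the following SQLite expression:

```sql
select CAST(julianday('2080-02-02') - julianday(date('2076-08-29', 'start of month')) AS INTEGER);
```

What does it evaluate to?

`start of month` rewinds 2076-08-29 to 2076-08-01.
30 days remain in August 2076 after the 1st (31 − 1).
Full months from September 2076 through January 2080 contribute their day counts.
Then 2 days into February 2080.
Total: 30 + 30 + 31 + 30 + 31 + 31 + 28 + 31 + 30 + 31 + 30 + 31 + 31 + 30 + 31 + 30 + 31 + 31 + 28 + 31 + 30 + 31 + 30 + 31 + 31 + 30 + 31 + 30 + 31 + 31 + 28 + 31 + 30 + 31 + 30 + 31 + 31 + 30 + 31 + 30 + 31 + 31 + 2 = 1280.

1280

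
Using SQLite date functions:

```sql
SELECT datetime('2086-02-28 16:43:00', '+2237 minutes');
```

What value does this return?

2237 minutes = 37h 17m; +2237 minutes from 2086-02-28 16:43:00 is 2086-03-02 06:00:00 (crosses midnight).

2086-03-02 06:00:00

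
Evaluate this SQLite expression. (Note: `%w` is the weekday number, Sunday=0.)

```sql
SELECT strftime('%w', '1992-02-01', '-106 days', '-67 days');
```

First apply '-106 days', '-67 days': 1992-02-01 → 1991-08-12.
1991-08-12 is a Monday; with Sunday=0 that is 1.

1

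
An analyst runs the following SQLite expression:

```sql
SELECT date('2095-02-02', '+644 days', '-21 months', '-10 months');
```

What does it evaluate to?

Applying '+644 days' to 2095-02-02: counting 644 days forward gives 2096-11-07.
Adding -21 months to 2096-11-07 gives 2095-02-07.
Adding -10 months to 2095-02-07 gives 2094-04-07.

2094-04-07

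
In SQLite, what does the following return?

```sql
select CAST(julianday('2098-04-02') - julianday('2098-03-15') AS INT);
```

16 days remain in March 2098 after the 15th (31 − 15).
Then 2 days into April 2098.
Total: 16 + 2 = 18.

18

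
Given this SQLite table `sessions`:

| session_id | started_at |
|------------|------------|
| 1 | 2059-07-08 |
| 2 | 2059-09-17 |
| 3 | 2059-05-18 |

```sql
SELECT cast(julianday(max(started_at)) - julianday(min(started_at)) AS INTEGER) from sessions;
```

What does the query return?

122

MIN = 2059-05-18, MAX = 2059-09-17.
13 days remain in May 2059 after the 18th (31 − 18).
June 2059: 30 days.
July 2059: 31 days.
August 2059: 31 days.
Then 17 days into September 2059.
Total: 13 + 30 + 31 + 31 + 17 = 122.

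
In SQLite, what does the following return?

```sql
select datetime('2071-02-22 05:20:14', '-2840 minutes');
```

2840 minutes = 47h 20m; -2840 minutes from 2071-02-22 05:20:14 is 2071-02-20 06:00:14 (crosses midnight).

2071-02-20 06:00:14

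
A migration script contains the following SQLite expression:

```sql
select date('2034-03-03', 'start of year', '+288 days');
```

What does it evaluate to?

2034-10-16

`start of year` rewinds 2034-03-03 to 2034-01-01.
Applying '+288 days' to 2034-01-01: counting 288 days forward gives 2034-10-16.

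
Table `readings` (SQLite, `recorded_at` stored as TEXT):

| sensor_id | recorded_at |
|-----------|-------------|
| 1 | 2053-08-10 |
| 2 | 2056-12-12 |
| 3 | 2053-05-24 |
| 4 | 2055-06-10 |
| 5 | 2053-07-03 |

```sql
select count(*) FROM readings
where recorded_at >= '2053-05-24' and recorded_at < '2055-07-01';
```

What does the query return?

4

Rows in [2053-05-24, 2055-07-01): 2053-08-10, 2053-05-24, 2055-06-10, 2053-07-03 → 4 rows.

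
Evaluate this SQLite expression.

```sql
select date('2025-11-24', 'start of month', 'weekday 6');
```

`start of month` rewinds 2025-11-24 to 2025-11-01.
`weekday 6` advances to the next Saturday; 2025-11-01 is already a Saturday, so it stays at 2025-11-01.

2025-11-01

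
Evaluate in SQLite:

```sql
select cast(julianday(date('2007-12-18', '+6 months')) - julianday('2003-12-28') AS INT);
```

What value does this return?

Adding +6 months to 2007-12-18 gives 2008-06-18.
3 days remain in December 2003 after the 28th (31 − 28).
Full months from January 2004 through May 2008 contribute their day counts.
Then 18 days into June 2008.
Total: 3 + 31 + 29 + 31 + 30 + 31 + 30 + 31 + 31 + 30 + 31 + 30 + 31 + 31 + 28 + 31 + 30 + 31 + 30 + 31 + 31 + 30 + 31 + 30 + 31 + 31 + 28 + 31 + 30 + 31 + 30 + 31 + 31 + 30 + 31 + 30 + 31 + 31 + 28 + 31 + 30 + 31 + 30 + 31 + 31 + 30 + 31 + 30 + 31 + 31 + 29 + 31 + 30 + 31 + 18 = 1634.

1634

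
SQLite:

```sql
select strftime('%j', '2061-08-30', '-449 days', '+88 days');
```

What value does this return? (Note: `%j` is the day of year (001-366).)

First apply '-449 days', '+88 days': 2061-08-30 → 2060-09-03.
Day-of-year for 2060-09-03: days since 2060-01-01 inclusive = 247, zero-padded to 247.

247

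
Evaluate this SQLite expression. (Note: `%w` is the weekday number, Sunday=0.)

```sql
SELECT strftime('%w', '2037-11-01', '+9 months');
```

First apply '+9 months': 2037-11-01 → 2038-08-01.
2038-08-01 is a Sunday; with Sunday=0 that is 0.

0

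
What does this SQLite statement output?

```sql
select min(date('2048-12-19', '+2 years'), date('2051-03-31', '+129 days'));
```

2050-12-19

date('2048-12-19', '+2 years') → 2050-12-19.
date('2051-03-31', '+129 days') → 2051-08-07.
Earlier of the two is 2050-12-19.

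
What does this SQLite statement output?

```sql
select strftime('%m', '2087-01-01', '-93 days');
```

First apply '-93 days': 2087-01-01 → 2086-09-30.
`%m` extracts the 2-digit month (01-12): 09.

09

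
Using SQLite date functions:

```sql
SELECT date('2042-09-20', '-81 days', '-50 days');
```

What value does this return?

Applying '-81 days' to 2042-09-20: counting 81 days back gives 2042-07-01.
Applying '-50 days' to 2042-07-01: counting 50 days back gives 2042-05-12.

2042-05-12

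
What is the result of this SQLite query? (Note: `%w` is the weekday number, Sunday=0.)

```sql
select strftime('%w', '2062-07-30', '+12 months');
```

1

First apply '+12 months': 2062-07-30 → 2063-07-30.
2063-07-30 is a Monday; with Sunday=0 that is 1.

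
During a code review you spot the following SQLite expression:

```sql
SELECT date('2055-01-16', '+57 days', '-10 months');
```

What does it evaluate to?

Applying '+57 days' to 2055-01-16: counting 57 days forward gives 2055-03-14.
Adding -10 months to 2055-03-14 gives 2054-05-14.

2054-05-14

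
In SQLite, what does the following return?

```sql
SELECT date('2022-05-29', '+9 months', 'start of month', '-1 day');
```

2023-02-28

Adding +9 months to 2022-05-29 targets 2023-02-29. February 2023 has only 28 days, so SQLite normalizes the 1-day overflow forward to 2023-03-01.
`start of month` rewinds 2023-03-01 to 2023-03-01.
Going back 1 day from 2023-03-01 reaches 2023-02-28 (last day of February, 28 days).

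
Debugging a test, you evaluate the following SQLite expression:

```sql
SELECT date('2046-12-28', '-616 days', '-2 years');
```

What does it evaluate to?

2043-04-21

Applying '-616 days' to 2046-12-28: counting 616 days back gives 2045-04-21.
Adding -2 years to 2045-04-21 gives 2043-04-21.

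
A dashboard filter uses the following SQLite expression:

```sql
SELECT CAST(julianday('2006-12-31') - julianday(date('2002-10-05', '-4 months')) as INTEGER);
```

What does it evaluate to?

1670

Adding -4 months to 2002-10-05 gives 2002-06-05.
25 days remain in June 2002 after the 5th (30 − 5).
Full months from July 2002 through November 2006 contribute their day counts.
Then 31 days into December 2006.
Total: 25 + 31 + 31 + 30 + 31 + 30 + 31 + 31 + 28 + 31 + 30 + 31 + 30 + 31 + 31 + 30 + 31 + 30 + 31 + 31 + 29 + 31 + 30 + 31 + 30 + 31 + 31 + 30 + 31 + 30 + 31 + 31 + 28 + 31 + 30 + 31 + 30 + 31 + 31 + 30 + 31 + 30 + 31 + 31 + 28 + 31 + 30 + 31 + 30 + 31 + 31 + 30 + 31 + 30 + 31 = 1670.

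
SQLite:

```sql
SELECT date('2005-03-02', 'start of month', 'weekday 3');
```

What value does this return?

2005-03-02

`start of month` rewinds 2005-03-02 to 2005-03-01.
`weekday 3` advances to the next Wednesday; 2005-03-01 is a Tuesday, so it moves forward to 2005-03-02.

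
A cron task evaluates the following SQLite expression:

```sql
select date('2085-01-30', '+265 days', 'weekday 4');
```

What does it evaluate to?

2085-10-25

Applying '+265 days' to 2085-01-30: counting 265 days forward gives 2085-10-22.
`weekday 4` advances to the next Thursday; 2085-10-22 is a Monday, so it moves forward to 2085-10-25.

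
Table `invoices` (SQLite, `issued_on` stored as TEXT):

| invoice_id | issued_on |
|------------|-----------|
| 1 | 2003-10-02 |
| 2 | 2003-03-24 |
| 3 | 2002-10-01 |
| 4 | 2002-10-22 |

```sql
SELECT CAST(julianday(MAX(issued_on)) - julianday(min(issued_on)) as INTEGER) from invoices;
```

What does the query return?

366

MIN = 2002-10-01, MAX = 2003-10-02.
30 days remain in October 2002 after the 1st (31 − 1).
Full months from November 2002 through September 2003 contribute their day counts.
Then 2 days into October 2003.
Total: 30 + 30 + 31 + 31 + 28 + 31 + 30 + 31 + 30 + 31 + 31 + 30 + 2 = 366.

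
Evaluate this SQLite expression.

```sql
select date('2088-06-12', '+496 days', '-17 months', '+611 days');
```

Applying '+496 days' to 2088-06-12: counting 496 days forward gives 2089-10-21.
Adding -17 months to 2089-10-21 gives 2088-05-21.
Applying '+611 days' to 2088-05-21: counting 611 days forward gives 2090-01-22.

2090-01-22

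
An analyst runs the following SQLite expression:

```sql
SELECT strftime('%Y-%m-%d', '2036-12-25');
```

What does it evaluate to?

2036-12-25

`%Y-%m-%d` extracts the ISO date: 2036-12-25.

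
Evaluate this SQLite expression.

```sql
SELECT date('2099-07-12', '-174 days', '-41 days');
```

Applying '-174 days' to 2099-07-12: counting 174 days back gives 2099-01-19.
Applying '-41 days' to 2099-01-19: counting 41 days back gives 2098-12-09.

2098-12-09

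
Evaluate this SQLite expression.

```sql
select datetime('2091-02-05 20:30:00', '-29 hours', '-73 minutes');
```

-29 hours from 2091-02-05 20:30:00 is 2091-02-04 15:30:00 (crosses midnight).
73 minutes = 1h 13m; -73 minutes from 2091-02-04 15:30:00 is 2091-02-04 14:17:00.

2091-02-04 14:17:00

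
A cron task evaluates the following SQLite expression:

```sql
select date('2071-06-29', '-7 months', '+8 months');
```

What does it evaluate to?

2071-07-29

Adding -7 months to 2071-06-29 gives 2070-11-29.
Adding +8 months to 2070-11-29 gives 2071-07-29.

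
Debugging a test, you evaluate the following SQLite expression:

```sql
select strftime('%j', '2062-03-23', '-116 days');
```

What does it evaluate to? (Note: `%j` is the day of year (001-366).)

First apply '-116 days': 2062-03-23 → 2061-11-27.
Day-of-year for 2061-11-27: days since 2061-01-01 inclusive = 331, zero-padded to 331.

331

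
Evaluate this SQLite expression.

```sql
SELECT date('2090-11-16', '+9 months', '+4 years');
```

2095-08-16

Adding +9 months to 2090-11-16 gives 2091-08-16.
Adding +4 years to 2091-08-16 gives 2095-08-16.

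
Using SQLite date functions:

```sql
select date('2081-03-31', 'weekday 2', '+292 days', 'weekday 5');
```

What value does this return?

2082-01-23

`weekday 2` advances to the next Tuesday; 2081-03-31 is a Monday, so it moves forward to 2081-04-01.
Applying '+292 days' to 2081-04-01: counting 292 days forward gives 2082-01-18.
`weekday 5` advances to the next Friday; 2082-01-18 is a Sunday, so it moves forward to 2082-01-23.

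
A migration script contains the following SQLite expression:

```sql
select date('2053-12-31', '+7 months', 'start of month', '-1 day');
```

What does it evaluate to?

Adding +7 months to 2053-12-31 gives 2054-07-31.
`start of month` rewinds 2054-07-31 to 2054-07-01.
Going back 1 day from 2054-07-01 reaches 2054-06-30 (last day of June, 30 days).

2054-06-30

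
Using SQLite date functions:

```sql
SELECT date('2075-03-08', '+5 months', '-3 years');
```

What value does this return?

2072-08-08

Adding +5 months to 2075-03-08 gives 2075-08-08.
Adding -3 years to 2075-08-08 gives 2072-08-08.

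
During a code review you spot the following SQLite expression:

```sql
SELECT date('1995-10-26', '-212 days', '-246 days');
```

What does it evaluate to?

Applying '-212 days' to 1995-10-26: counting 212 days back gives 1995-03-28.
Applying '-246 days' to 1995-03-28: counting 246 days back gives 1994-07-25.

1994-07-25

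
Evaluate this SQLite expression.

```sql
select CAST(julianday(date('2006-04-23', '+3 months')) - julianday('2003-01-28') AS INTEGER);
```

1272

Adding +3 months to 2006-04-23 gives 2006-07-23.
3 days remain in January 2003 after the 28th (31 − 28).
Full months from February 2003 through June 2006 contribute their day counts.
Then 23 days into July 2006.
Total: 3 + 28 + 31 + 30 + 31 + 30 + 31 + 31 + 30 + 31 + 30 + 31 + 31 + 29 + 31 + 30 + 31 + 30 + 31 + 31 + 30 + 31 + 30 + 31 + 31 + 28 + 31 + 30 + 31 + 30 + 31 + 31 + 30 + 31 + 30 + 31 + 31 + 28 + 31 + 30 + 31 + 30 + 23 = 1272.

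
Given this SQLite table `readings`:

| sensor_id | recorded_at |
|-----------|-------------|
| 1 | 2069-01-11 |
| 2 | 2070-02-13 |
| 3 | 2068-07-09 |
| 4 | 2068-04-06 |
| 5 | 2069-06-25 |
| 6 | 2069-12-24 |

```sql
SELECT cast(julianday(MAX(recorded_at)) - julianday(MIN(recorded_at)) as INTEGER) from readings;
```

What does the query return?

678

MIN = 2068-04-06, MAX = 2070-02-13.
24 days remain in April 2068 after the 6th (30 − 6).
Full months from May 2068 through January 2070 contribute their day counts.
Then 13 days into February 2070.
Total: 24 + 31 + 30 + 31 + 31 + 30 + 31 + 30 + 31 + 31 + 28 + 31 + 30 + 31 + 30 + 31 + 31 + 30 + 31 + 30 + 31 + 31 + 13 = 678.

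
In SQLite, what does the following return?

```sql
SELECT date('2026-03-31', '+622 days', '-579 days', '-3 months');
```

Applying '+622 days' to 2026-03-31: counting 622 days forward gives 2027-12-13.
Applying '-579 days' to 2027-12-13: counting 579 days back gives 2026-05-13.
Adding -3 months to 2026-05-13 gives 2026-02-13.

2026-02-13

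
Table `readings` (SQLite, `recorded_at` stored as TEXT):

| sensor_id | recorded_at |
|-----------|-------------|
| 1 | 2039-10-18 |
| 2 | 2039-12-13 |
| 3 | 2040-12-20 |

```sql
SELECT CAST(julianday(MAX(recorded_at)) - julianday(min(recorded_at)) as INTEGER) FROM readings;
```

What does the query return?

MIN = 2039-10-18, MAX = 2040-12-20.
13 days remain in October 2039 after the 18th (31 − 18).
Full months from November 2039 through November 2040 contribute their day counts.
Then 20 days into December 2040.
Total: 13 + 30 + 31 + 31 + 29 + 31 + 30 + 31 + 30 + 31 + 31 + 30 + 31 + 30 + 20 = 429.

429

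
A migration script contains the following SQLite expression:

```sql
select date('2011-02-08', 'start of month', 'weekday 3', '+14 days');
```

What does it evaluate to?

`start of month` rewinds 2011-02-08 to 2011-02-01.
`weekday 3` advances to the next Wednesday; 2011-02-01 is a Tuesday, so it moves forward to 2011-02-02.
Advancing 14 more days within February lands on 2011-02-16.

2011-02-16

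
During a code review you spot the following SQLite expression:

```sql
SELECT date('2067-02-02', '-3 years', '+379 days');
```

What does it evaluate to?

Adding -3 years to 2067-02-02 gives 2064-02-02.
Applying '+379 days' to 2064-02-02: counting 379 days forward gives 2065-02-15.

2065-02-15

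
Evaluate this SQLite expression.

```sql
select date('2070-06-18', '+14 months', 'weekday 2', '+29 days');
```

Adding +14 months to 2070-06-18 gives 2071-08-18.
`weekday 2` advances to the next Tuesday; 2071-08-18 is already a Tuesday, so it stays at 2071-08-18.
August 2071 has 31 days; 13 remain after the 18th, so 14 days reach 2071-09-01.
Advancing 15 more days within September lands on 2071-09-16.

2071-09-16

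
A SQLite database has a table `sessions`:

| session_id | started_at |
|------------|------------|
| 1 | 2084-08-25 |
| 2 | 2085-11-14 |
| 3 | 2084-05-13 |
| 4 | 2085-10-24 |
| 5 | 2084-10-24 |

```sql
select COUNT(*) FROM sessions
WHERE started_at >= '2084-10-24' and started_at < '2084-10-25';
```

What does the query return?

1

Rows in [2084-10-24, 2084-10-25): 2084-10-24 → 1 row.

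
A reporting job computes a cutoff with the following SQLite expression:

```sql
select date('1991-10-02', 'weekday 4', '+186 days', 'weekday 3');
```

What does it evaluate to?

`weekday 4` advances to the next Thursday; 1991-10-02 is a Wednesday, so it moves forward to 1991-10-03.
Applying '+186 days' to 1991-10-03: counting 186 days forward gives 1992-04-06.
`weekday 3` advances to the next Wednesday; 1992-04-06 is a Monday, so it moves forward to 1992-04-08.

1992-04-08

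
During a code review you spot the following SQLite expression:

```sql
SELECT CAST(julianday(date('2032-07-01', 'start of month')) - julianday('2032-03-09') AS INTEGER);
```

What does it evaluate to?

`start of month` rewinds 2032-07-01 to 2032-07-01.
22 days remain in March 2032 after the 9th (31 − 9).
April 2032: 30 days.
May 2032: 31 days.
June 2032: 30 days.
Then 1 day into July 2032.
Total: 22 + 30 + 31 + 30 + 1 = 114.

114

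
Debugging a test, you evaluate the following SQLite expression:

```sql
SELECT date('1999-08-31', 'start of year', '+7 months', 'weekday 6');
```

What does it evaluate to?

`start of year` rewinds 1999-08-31 to 1999-01-01.
Adding +7 months to 1999-01-01 gives 1999-08-01.
`weekday 6` advances to the next Saturday; 1999-08-01 is a Sunday, so it moves forward to 1999-08-07.

1999-08-07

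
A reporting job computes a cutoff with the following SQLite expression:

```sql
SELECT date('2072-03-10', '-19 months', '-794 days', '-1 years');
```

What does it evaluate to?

Adding -19 months to 2072-03-10 gives 2070-08-10.
Applying '-794 days' to 2070-08-10: counting 794 days back gives 2068-06-07.
Adding -1 year to 2068-06-07 gives 2067-06-07.

2067-06-07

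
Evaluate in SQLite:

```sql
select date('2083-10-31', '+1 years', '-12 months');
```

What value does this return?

Adding +1 year to 2083-10-31 gives 2084-10-31.
Adding -12 months to 2084-10-31 gives 2083-10-31.

2083-10-31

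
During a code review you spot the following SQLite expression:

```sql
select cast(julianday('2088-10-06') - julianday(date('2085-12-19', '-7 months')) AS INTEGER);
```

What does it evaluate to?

1236

Adding -7 months to 2085-12-19 gives 2085-05-19.
12 days remain in May 2085 after the 19th (31 − 19).
Full months from June 2085 through September 2088 contribute their day counts.
Then 6 days into October 2088.
Total: 12 + 30 + 31 + 31 + 30 + 31 + 30 + 31 + 31 + 28 + 31 + 30 + 31 + 30 + 31 + 31 + 30 + 31 + 30 + 31 + 31 + 28 + 31 + 30 + 31 + 30 + 31 + 31 + 30 + 31 + 30 + 31 + 31 + 29 + 31 + 30 + 31 + 30 + 31 + 31 + 30 + 6 = 1236.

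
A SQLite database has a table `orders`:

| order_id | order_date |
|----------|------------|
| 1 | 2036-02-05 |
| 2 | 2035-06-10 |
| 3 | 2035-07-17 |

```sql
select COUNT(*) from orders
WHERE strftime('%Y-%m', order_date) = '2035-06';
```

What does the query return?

Rows with year-month 2035-06: 2035-06-10 → 1.

1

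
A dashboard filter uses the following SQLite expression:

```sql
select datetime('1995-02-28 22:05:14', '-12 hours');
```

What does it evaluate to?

1995-02-28 10:05:14

-12 hours from 1995-02-28 22:05:14 is 1995-02-28 10:05:14.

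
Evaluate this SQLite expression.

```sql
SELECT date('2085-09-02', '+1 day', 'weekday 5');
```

Advancing 1 more day within September lands on 2085-09-03.
`weekday 5` advances to the next Friday; 2085-09-03 is a Monday, so it moves forward to 2085-09-07.

2085-09-07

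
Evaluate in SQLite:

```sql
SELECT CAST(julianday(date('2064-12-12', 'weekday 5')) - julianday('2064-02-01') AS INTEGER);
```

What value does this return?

`weekday 5` advances to the next Friday; 2064-12-12 is already a Friday, so it stays at 2064-12-12.
28 days remain in February 2064 after the 1st (29 − 1).
Full months from March 2064 through November 2064 contribute their day counts.
Then 12 days into December 2064.
Total: 28 + 31 + 30 + 31 + 30 + 31 + 31 + 30 + 31 + 30 + 12 = 315.

315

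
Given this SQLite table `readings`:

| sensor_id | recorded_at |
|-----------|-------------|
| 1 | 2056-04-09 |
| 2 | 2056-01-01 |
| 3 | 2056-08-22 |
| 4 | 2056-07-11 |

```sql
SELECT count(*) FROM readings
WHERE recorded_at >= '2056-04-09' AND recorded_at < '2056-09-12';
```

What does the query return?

Rows in [2056-04-09, 2056-09-12): 2056-04-09, 2056-08-22, 2056-07-11 → 3 rows.

3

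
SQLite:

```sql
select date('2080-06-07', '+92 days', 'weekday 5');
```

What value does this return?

2080-09-13

Applying '+92 days' to 2080-06-07: counting 92 days forward gives 2080-09-07.
`weekday 5` advances to the next Friday; 2080-09-07 is a Saturday, so it moves forward to 2080-09-13.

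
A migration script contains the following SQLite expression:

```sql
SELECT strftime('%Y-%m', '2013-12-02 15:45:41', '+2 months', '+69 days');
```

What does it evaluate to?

First apply '+2 months', '+69 days': 2013-12-02 15:45:41 → 2014-04-12 15:45:41.
`%Y-%m` extracts the year-month: 2014-04.

2014-04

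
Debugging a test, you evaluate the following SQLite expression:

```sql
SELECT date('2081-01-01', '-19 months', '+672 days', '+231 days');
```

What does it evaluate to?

Adding -19 months to 2081-01-01 gives 2079-06-01.
Applying '+672 days' to 2079-06-01: counting 672 days forward gives 2081-04-03.
Applying '+231 days' to 2081-04-03: counting 231 days forward gives 2081-11-20.

2081-11-20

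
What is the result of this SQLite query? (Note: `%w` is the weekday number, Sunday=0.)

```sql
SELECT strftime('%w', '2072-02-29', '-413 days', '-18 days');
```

4

First apply '-413 days', '-18 days': 2072-02-29 → 2070-12-25.
2070-12-25 is a Thursday; with Sunday=0 that is 4.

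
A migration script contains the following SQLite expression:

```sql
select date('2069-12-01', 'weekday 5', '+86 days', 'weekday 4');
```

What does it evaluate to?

`weekday 5` advances to the next Friday; 2069-12-01 is a Sunday, so it moves forward to 2069-12-06.
Applying '+86 days' to 2069-12-06: counting 86 days forward gives 2070-03-02.
`weekday 4` advances to the next Thursday; 2070-03-02 is a Sunday, so it moves forward to 2070-03-06.

2070-03-06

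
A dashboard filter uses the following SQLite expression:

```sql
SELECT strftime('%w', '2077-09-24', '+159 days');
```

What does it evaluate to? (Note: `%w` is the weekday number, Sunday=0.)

First apply '+159 days': 2077-09-24 → 2078-03-02.
2078-03-02 is a Wednesday; with Sunday=0 that is 3.

3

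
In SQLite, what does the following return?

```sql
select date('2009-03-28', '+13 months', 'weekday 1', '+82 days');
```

2010-07-24

Adding +13 months to 2009-03-28 gives 2010-04-28.
`weekday 1` advances to the next Monday; 2010-04-28 is a Wednesday, so it moves forward to 2010-05-03.
Applying '+82 days' to 2010-05-03: counting 82 days forward gives 2010-07-24.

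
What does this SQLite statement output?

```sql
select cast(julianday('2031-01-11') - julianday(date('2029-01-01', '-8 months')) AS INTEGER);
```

985

Adding -8 months to 2029-01-01 gives 2028-05-01.
30 days remain in May 2028 after the 1st (31 − 1).
Full months from June 2028 through December 2030 contribute their day counts.
Then 11 days into January 2031.
Total: 30 + 30 + 31 + 31 + 30 + 31 + 30 + 31 + 31 + 28 + 31 + 30 + 31 + 30 + 31 + 31 + 30 + 31 + 30 + 31 + 31 + 28 + 31 + 30 + 31 + 30 + 31 + 31 + 30 + 31 + 30 + 31 + 11 = 985.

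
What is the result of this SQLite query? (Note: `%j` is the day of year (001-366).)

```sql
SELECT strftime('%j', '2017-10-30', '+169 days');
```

First apply '+169 days': 2017-10-30 → 2018-04-17.
Day-of-year for 2018-04-17: days since 2018-01-01 inclusive = 107, zero-padded to 107.

107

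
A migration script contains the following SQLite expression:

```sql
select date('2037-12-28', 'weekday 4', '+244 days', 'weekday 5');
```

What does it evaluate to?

`weekday 4` advances to the next Thursday; 2037-12-28 is a Monday, so it moves forward to 2037-12-31.
Applying '+244 days' to 2037-12-31: counting 244 days forward gives 2038-09-01.
`weekday 5` advances to the next Friday; 2038-09-01 is a Wednesday, so it moves forward to 2038-09-03.

2038-09-03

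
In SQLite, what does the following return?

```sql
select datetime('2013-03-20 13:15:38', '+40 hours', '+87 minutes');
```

2013-03-22 06:42:38

+40 hours from 2013-03-20 13:15:38 is 2013-03-22 05:15:38 (crosses midnight).
87 minutes = 1h 27m; +87 minutes from 2013-03-22 05:15:38 is 2013-03-22 06:42:38.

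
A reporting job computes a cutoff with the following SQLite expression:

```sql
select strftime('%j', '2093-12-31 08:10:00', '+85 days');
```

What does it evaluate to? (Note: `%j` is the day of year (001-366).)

085

First apply '+85 days': 2093-12-31 08:10:00 → 2094-03-26 08:10:00.
Day-of-year for 2094-03-26: days since 2094-01-01 inclusive = 85, zero-padded to 085.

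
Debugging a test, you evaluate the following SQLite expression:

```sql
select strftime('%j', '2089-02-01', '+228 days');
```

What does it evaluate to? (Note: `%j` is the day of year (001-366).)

First apply '+228 days': 2089-02-01 → 2089-09-17.
Day-of-year for 2089-09-17: days since 2089-01-01 inclusive = 260, zero-padded to 260.

260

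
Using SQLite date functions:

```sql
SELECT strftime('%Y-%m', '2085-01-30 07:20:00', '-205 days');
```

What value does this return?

2084-07

First apply '-205 days': 2085-01-30 07:20:00 → 2084-07-09 07:20:00.
`%Y-%m` extracts the year-month: 2084-07.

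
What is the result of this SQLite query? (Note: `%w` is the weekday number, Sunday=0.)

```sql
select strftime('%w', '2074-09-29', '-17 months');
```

First apply '-17 months': 2074-09-29 → 2073-04-29.
2073-04-29 is a Saturday; with Sunday=0 that is 6.

6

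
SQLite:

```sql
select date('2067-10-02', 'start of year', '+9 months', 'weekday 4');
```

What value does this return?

`start of year` rewinds 2067-10-02 to 2067-01-01.
Adding +9 months to 2067-01-01 gives 2067-10-01.
`weekday 4` advances to the next Thursday; 2067-10-01 is a Saturday, so it moves forward to 2067-10-06.

2067-10-06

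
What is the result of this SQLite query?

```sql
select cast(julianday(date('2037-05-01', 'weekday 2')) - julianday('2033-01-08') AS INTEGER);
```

1578

`weekday 2` advances to the next Tuesday; 2037-05-01 is a Friday, so it moves forward to 2037-05-05.
23 days remain in January 2033 after the 8th (31 − 8).
Full months from February 2033 through April 2037 contribute their day counts.
Then 5 days into May 2037.
Total: 23 + 28 + 31 + 30 + 31 + 30 + 31 + 31 + 30 + 31 + 30 + 31 + 31 + 28 + 31 + 30 + 31 + 30 + 31 + 31 + 30 + 31 + 30 + 31 + 31 + 28 + 31 + 30 + 31 + 30 + 31 + 31 + 30 + 31 + 30 + 31 + 31 + 29 + 31 + 30 + 31 + 30 + 31 + 31 + 30 + 31 + 30 + 31 + 31 + 28 + 31 + 30 + 5 = 1578.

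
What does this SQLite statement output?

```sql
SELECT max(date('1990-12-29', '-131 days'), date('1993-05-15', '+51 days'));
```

date('1990-12-29', '-131 days') → 1990-08-20.
date('1993-05-15', '+51 days') → 1993-07-05.
Later of the two is 1993-07-05.

1993-07-05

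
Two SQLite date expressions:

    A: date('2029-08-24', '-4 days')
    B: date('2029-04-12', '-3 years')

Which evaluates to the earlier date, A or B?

A = 2029-08-20.
B = 2026-04-12.
B is earlier.

B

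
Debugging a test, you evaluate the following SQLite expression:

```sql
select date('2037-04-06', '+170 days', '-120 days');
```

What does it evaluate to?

2037-05-26

Applying '+170 days' to 2037-04-06: counting 170 days forward gives 2037-09-23.
Applying '-120 days' to 2037-09-23: counting 120 days back gives 2037-05-26.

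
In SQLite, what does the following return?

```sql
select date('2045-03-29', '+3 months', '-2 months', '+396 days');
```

2046-05-30

Adding +3 months to 2045-03-29 gives 2045-06-29.
Adding -2 months to 2045-06-29 gives 2045-04-29.
Applying '+396 days' to 2045-04-29: counting 396 days forward gives 2046-05-30.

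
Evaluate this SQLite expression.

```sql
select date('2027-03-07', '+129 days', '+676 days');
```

2029-05-20

Applying '+129 days' to 2027-03-07: counting 129 days forward gives 2027-07-14.
Applying '+676 days' to 2027-07-14: counting 676 days forward gives 2029-05-20.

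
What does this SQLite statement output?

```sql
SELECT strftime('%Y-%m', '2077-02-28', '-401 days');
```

2076-01

First apply '-401 days': 2077-02-28 → 2076-01-24.
`%Y-%m` extracts the year-month: 2076-01.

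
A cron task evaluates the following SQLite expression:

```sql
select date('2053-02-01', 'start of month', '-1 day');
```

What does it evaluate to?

`start of month` rewinds 2053-02-01 to 2053-02-01.
Going back 1 day from 2053-02-01 reaches 2053-01-31 (last day of January, 31 days).

2053-01-31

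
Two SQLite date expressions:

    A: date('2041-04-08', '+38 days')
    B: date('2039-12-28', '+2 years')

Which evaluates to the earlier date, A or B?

A

A = 2041-05-16.
B = 2041-12-28.
A is earlier.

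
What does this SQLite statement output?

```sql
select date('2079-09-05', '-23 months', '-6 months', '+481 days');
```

Adding -23 months to 2079-09-05 gives 2077-10-05.
Adding -6 months to 2077-10-05 gives 2077-04-05.
Applying '+481 days' to 2077-04-05: counting 481 days forward gives 2078-07-30.

2078-07-30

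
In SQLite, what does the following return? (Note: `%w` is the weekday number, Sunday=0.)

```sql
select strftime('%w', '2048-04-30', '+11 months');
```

2

First apply '+11 months': 2048-04-30 → 2049-03-30.
2049-03-30 is a Tuesday; with Sunday=0 that is 2.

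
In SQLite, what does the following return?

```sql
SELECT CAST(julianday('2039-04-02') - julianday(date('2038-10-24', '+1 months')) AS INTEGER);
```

129

Adding +1 month to 2038-10-24 gives 2038-11-24.
6 days remain in November 2038 after the 24th (30 − 24).
December 2038: 31 days.
January 2039: 31 days.
February 2039: 28 days.
March 2039: 31 days.
Then 2 days into April 2039.
Total: 6 + 31 + 31 + 28 + 31 + 2 = 129.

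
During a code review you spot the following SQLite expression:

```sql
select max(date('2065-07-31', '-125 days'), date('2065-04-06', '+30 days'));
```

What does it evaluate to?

date('2065-07-31', '-125 days') → 2065-03-28.
date('2065-04-06', '+30 days') → 2065-05-06.
Later of the two is 2065-05-06.

2065-05-06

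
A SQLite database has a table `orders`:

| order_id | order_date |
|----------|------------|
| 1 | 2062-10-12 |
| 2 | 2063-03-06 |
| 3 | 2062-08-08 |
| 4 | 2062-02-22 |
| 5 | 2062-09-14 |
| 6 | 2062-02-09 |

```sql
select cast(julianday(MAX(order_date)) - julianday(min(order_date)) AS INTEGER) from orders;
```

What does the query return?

MIN = 2062-02-09, MAX = 2063-03-06.
19 days remain in February 2062 after the 9th (28 − 9).
Full months from March 2062 through February 2063 contribute their day counts.
Then 6 days into March 2063.
Total: 19 + 31 + 30 + 31 + 30 + 31 + 31 + 30 + 31 + 30 + 31 + 31 + 28 + 6 = 390.

390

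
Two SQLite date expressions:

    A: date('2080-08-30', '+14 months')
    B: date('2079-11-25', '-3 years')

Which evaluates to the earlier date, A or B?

A = 2081-10-30.
B = 2076-11-25.
B is earlier.

B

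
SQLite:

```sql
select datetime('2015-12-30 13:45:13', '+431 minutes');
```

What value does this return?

431 minutes = 7h 11m; +431 minutes from 2015-12-30 13:45:13 is 2015-12-30 20:56:13.

2015-12-30 20:56:13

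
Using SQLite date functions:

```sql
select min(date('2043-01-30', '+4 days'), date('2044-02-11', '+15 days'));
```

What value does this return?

date('2043-01-30', '+4 days') → 2043-02-03.
date('2044-02-11', '+15 days') → 2044-02-26.
Earlier of the two is 2043-02-03.

2043-02-03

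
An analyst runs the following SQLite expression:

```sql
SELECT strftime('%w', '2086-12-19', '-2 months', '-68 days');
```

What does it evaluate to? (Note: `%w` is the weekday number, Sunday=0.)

First apply '-2 months', '-68 days': 2086-12-19 → 2086-08-12.
2086-08-12 is a Monday; with Sunday=0 that is 1.

1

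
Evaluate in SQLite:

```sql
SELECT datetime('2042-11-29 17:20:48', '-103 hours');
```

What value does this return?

-103 hours from 2042-11-29 17:20:48 is 2042-11-25 10:20:48 (crosses midnight).

2042-11-25 10:20:48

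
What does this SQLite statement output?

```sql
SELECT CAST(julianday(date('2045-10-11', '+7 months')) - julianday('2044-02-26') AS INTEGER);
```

Adding +7 months to 2045-10-11 gives 2046-05-11.
3 days remain in February 2044 after the 26th (29 − 26).
Full months from March 2044 through April 2046 contribute their day counts.
Then 11 days into May 2046.
Total: 3 + 31 + 30 + 31 + 30 + 31 + 31 + 30 + 31 + 30 + 31 + 31 + 28 + 31 + 30 + 31 + 30 + 31 + 31 + 30 + 31 + 30 + 31 + 31 + 28 + 31 + 30 + 11 = 805.

805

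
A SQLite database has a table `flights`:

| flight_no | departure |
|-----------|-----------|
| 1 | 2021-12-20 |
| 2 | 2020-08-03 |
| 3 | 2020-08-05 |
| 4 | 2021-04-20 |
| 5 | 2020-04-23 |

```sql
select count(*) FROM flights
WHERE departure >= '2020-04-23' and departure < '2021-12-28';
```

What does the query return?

Rows in [2020-04-23, 2021-12-28): 2021-12-20, 2020-08-03, 2020-08-05, 2021-04-20, 2020-04-23 → 5 rows.

5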